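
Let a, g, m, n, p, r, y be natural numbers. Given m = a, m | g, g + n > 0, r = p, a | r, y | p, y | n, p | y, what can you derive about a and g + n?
a ≤ g + n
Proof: m = a and m | g, so a | g. Since p | y and y | p, p = y. r = p, so r = y. Since a | r, a | y. Since y | n, a | n. a | g, so a | g + n. g + n > 0, so a ≤ g + n.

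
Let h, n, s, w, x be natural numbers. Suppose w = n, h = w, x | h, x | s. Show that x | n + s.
h = w and x | h, therefore x | w. w = n, so x | n. Since x | s, x | n + s.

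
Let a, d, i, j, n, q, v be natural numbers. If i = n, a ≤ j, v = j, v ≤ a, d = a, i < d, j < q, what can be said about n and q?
n < q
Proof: Since v = j and v ≤ a, j ≤ a. a ≤ j, so a = j. d = a and i < d, so i < a. Since a = j, i < j. i = n, so n < j. Since j < q, n < q.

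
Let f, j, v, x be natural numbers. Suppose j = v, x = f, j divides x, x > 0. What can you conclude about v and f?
v ≤ f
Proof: j divides x and x > 0, so j ≤ x. From x = f, j ≤ f. j = v, so v ≤ f.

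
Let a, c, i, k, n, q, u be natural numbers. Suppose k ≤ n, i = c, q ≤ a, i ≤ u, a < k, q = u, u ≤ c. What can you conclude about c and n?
c < n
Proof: i = c and i ≤ u, hence c ≤ u. Since u ≤ c, u = c. q = u, so q = c. a < k and k ≤ n, so a < n. Since q ≤ a, q < n. Since q = c, c < n.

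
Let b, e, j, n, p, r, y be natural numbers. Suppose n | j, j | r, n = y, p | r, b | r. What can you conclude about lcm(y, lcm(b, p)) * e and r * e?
lcm(y, lcm(b, p)) * e | r * e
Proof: n = y and n | j, hence y | j. j | r, so y | r. Because b | r and p | r, lcm(b, p) | r. Since y | r, lcm(y, lcm(b, p)) | r. Then lcm(y, lcm(b, p)) * e | r * e.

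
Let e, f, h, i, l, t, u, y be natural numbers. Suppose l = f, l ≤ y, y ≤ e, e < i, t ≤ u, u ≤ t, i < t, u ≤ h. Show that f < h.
y ≤ e and e < i, therefore y < i. Since l ≤ y, l < i. From l = f, f < i. t ≤ u and u ≤ t, therefore t = u. i < t, so i < u. Since f < i, f < u. u ≤ h, so f < h.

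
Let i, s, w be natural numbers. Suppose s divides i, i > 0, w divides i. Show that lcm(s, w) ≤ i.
s divides i and w divides i, thus lcm(s, w) divides i. i > 0, so lcm(s, w) ≤ i.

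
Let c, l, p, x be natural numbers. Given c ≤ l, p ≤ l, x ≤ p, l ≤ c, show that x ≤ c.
l ≤ c and c ≤ l, hence l = c. From x ≤ p and p ≤ l, x ≤ l. l = c, so x ≤ c.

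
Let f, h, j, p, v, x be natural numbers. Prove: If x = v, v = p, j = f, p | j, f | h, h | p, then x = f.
From x = v and v = p, x = p. j = f and p | j, hence p | f. f | h and h | p, thus f | p. Since p | f, p = f. x = p, so x = f.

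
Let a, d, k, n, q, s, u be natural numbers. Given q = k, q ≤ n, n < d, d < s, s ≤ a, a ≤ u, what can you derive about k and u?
k < u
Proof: q ≤ n and n < d, thus q < d. d < s and s ≤ a, thus d < a. q < d, so q < a. Since a ≤ u, q < u. Since q = k, k < u.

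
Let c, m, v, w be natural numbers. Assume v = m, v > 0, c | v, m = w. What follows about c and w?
c ≤ w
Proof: Because v = m and m = w, v = w. c | v and v > 0, hence c ≤ v. v = w, so c ≤ w.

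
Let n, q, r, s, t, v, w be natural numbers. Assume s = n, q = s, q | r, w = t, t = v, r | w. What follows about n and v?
n | v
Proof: Because q = s and q | r, s | r. w = t and t = v, hence w = v. From r | w, r | v. s | r, so s | v. Since s = n, n | v.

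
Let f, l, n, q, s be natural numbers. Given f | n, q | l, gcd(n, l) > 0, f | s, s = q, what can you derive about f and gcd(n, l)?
f ≤ gcd(n, l)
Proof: Since s = q and f | s, f | q. Since q | l, f | l. From f | n, f | gcd(n, l). Since gcd(n, l) > 0, f ≤ gcd(n, l).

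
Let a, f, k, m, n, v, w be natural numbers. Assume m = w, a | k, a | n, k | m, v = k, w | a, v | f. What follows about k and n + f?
k | n + f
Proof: m = w and k | m, thus k | w. Since w | a, k | a. a | k, so a = k. a | n, so k | n. v = k and v | f, thus k | f. Because k | n, k | n + f.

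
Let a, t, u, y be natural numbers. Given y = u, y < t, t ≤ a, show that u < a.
y < t and t ≤ a, so y < a. Since y = u, u < a.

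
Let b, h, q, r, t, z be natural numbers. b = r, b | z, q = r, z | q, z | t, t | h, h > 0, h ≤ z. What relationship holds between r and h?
r = h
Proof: b = r and b | z, therefore r | z. q = r and z | q, therefore z | r. r | z, so r = z. z | t and t | h, therefore z | h. Since h > 0, z ≤ h. Since h ≤ z, z = h. r = z, so r = h.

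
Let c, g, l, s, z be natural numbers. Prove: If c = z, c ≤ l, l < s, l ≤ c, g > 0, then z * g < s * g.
Since l ≤ c and c ≤ l, l = c. l < s, so c < s. Since c = z, z < s. Since g > 0, by multiplying by a positive, z * g < s * g.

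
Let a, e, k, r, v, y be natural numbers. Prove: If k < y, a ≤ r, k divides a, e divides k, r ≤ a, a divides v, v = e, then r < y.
From v = e and a divides v, a divides e. e divides k, so a divides k. Since k divides a, k = a. a ≤ r and r ≤ a, therefore a = r. k = a, so k = r. Since k < y, r < y.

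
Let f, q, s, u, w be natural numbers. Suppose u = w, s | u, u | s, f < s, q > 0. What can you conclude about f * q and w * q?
f * q < w * q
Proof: s | u and u | s, so s = u. Since f < s, f < u. u = w, so f < w. From q > 0, f * q < w * q.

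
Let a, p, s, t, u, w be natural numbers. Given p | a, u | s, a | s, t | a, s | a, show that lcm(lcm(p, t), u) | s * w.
a | s and s | a, hence a = s. p | a and t | a, so lcm(p, t) | a. From a = s, lcm(p, t) | s. u | s, so lcm(lcm(p, t), u) | s. Then lcm(lcm(p, t), u) | s * w.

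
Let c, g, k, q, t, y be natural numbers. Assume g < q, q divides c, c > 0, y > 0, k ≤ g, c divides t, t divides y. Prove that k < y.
k ≤ g and g < q, hence k < q. Because q divides c and c > 0, q ≤ c. k < q, so k < c. c divides t and t divides y, so c divides y. y > 0, so c ≤ y. k < c, so k < y.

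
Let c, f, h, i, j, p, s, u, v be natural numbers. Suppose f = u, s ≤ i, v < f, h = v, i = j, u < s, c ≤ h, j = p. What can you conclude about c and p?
c < p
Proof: Because h = v and c ≤ h, c ≤ v. From f = u and v < f, v < u. i = j and j = p, so i = p. Since u < s and s ≤ i, u < i. Since i = p, u < p. Since v < u, v < p. Because c ≤ v, c < p.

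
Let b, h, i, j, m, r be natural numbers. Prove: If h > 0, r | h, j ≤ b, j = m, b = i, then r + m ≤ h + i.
r | h and h > 0, so r ≤ h. Because j = m and j ≤ b, m ≤ b. b = i, so m ≤ i. From r ≤ h, r + m ≤ h + i.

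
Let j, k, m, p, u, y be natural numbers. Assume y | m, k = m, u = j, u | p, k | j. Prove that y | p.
Since k = m and k | j, m | j. y | m, so y | j. Since u = j and u | p, j | p. y | j, so y | p.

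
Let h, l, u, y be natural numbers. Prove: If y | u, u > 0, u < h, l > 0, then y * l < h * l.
y | u and u > 0, hence y ≤ u. Since u < h, y < h. l > 0, so y * l < h * l.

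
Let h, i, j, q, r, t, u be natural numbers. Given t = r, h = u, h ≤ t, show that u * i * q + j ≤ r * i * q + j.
From h = u and h ≤ t, u ≤ t. t = r, so u ≤ r. By multiplying by a non-negative, u * i ≤ r * i. By multiplying by a non-negative, u * i * q ≤ r * i * q. Then u * i * q + j ≤ r * i * q + j.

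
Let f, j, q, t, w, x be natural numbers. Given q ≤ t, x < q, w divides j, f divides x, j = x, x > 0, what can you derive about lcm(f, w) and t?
lcm(f, w) < t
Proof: j = x and w divides j, therefore w divides x. Since f divides x, lcm(f, w) divides x. Since x > 0, lcm(f, w) ≤ x. From x < q, lcm(f, w) < q. q ≤ t, so lcm(f, w) < t.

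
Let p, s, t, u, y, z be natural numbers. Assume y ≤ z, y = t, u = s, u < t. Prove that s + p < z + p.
Since y = t and y ≤ z, t ≤ z. u < t, so u < z. u = s, so s < z. Then s + p < z + p.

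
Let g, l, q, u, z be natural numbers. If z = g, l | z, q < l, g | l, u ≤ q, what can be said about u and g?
u < g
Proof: From z = g and l | z, l | g. g | l, so l = g. From u ≤ q and q < l, u < l. l = g, so u < g.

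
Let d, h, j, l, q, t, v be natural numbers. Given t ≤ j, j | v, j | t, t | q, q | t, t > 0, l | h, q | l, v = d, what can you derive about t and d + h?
t | d + h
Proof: j | t and t > 0, so j ≤ t. Since t ≤ j, j = t. v = d and j | v, therefore j | d. From j = t, t | d. q | t and t | q, so q = t. From q | l, t | l. l | h, so t | h. t | d, so t | d + h.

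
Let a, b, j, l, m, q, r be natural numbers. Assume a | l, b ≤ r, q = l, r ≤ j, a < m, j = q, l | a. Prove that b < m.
Because j = q and q = l, j = l. From b ≤ r and r ≤ j, b ≤ j. Since j = l, b ≤ l. a | l and l | a, hence a = l. a < m, so l < m. b ≤ l, so b < m.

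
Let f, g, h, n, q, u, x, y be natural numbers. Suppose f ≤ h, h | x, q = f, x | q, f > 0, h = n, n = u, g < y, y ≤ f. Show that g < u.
q = f and x | q, thus x | f. Because h | x, h | f. Since f > 0, h ≤ f. f ≤ h, so f = h. h = n, so f = n. Since n = u, f = u. g < y and y ≤ f, therefore g < f. f = u, so g < u.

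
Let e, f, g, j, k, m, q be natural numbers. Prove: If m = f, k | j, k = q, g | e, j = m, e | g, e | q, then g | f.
Since e | g and g | e, e = g. j = m and m = f, hence j = f. From k = q and k | j, q | j. Since j = f, q | f. Since e | q, e | f. e = g, so g | f.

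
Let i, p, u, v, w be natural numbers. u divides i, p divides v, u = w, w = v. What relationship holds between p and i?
p divides i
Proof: u = w and w = v, therefore u = v. Because u divides i, v divides i. Because p divides v, p divides i.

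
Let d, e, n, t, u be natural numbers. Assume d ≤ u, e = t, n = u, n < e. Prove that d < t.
n = u and n < e, thus u < e. Because e = t, u < t. Since d ≤ u, d < t.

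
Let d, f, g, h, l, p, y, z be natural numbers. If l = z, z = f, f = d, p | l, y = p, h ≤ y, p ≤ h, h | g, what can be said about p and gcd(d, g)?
p | gcd(d, g)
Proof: l = z and z = f, therefore l = f. Since f = d, l = d. Since p | l, p | d. y = p and h ≤ y, thus h ≤ p. p ≤ h, so h = p. Since h | g, p | g. Since p | d, p | gcd(d, g).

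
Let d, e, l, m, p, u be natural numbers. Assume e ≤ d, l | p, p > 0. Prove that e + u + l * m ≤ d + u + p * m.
e ≤ d, therefore e + u ≤ d + u. From l | p and p > 0, l ≤ p. Then l * m ≤ p * m. Since e + u ≤ d + u, e + u + l * m ≤ d + u + p * m.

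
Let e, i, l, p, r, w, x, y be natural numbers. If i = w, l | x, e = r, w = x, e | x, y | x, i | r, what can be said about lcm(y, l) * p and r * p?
lcm(y, l) * p | r * p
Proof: i = w and w = x, hence i = x. i | r, so x | r. e = r and e | x, hence r | x. x | r, so x = r. y | x and l | x, therefore lcm(y, l) | x. Since x = r, lcm(y, l) | r. Then lcm(y, l) * p | r * p.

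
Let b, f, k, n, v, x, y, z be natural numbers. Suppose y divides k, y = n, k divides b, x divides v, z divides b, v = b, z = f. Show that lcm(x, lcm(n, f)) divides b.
Since v = b and x divides v, x divides b. Since y divides k and k divides b, y divides b. Since y = n, n divides b. z = f and z divides b, hence f divides b. Since n divides b, lcm(n, f) divides b. Since x divides b, lcm(x, lcm(n, f)) divides b.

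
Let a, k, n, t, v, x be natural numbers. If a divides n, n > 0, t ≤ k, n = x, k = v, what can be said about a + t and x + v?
a + t ≤ x + v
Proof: Since a divides n and n > 0, a ≤ n. Since n = x, a ≤ x. k = v and t ≤ k, thus t ≤ v. a ≤ x, so a + t ≤ x + v.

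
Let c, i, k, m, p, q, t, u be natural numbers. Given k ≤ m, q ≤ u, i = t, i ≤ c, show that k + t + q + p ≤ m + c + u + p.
i = t and i ≤ c, therefore t ≤ c. Since q ≤ u, t + q ≤ c + u. Since k ≤ m, k + t + q ≤ m + c + u. Then k + t + q + p ≤ m + c + u + p.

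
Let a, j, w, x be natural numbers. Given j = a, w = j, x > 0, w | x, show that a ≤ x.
w = j and w | x, hence j | x. Because x > 0, j ≤ x. Since j = a, a ≤ x.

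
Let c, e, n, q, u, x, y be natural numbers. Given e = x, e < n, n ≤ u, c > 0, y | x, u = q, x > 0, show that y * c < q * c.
Since y | x and x > 0, y ≤ x. From e = x and e < n, x < n. Since y ≤ x, y < n. Because u = q and n ≤ u, n ≤ q. y < n, so y < q. Because c > 0, y * c < q * c.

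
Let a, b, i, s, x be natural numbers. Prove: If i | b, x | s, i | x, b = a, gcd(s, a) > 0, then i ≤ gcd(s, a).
Because i | x and x | s, i | s. b = a and i | b, thus i | a. i | s, so i | gcd(s, a). Since gcd(s, a) > 0, i ≤ gcd(s, a).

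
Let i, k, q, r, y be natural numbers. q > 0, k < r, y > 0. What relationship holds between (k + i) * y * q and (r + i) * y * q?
(k + i) * y * q < (r + i) * y * q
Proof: k < r, so k + i < r + i. y > 0, so (k + i) * y < (r + i) * y. From q > 0, (k + i) * y * q < (r + i) * y * q.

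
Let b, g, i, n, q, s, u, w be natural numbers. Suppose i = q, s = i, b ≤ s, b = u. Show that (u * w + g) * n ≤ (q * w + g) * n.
Because s = i and i = q, s = q. Since b = u and b ≤ s, u ≤ s. s = q, so u ≤ q. By multiplying by a non-negative, u * w ≤ q * w. Then u * w + g ≤ q * w + g. By multiplying by a non-negative, (u * w + g) * n ≤ (q * w + g) * n.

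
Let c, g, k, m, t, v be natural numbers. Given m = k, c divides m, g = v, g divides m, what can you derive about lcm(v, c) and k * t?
lcm(v, c) divides k * t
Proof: g = v and g divides m, thus v divides m. Since c divides m, lcm(v, c) divides m. m = k, so lcm(v, c) divides k. Then lcm(v, c) divides k * t.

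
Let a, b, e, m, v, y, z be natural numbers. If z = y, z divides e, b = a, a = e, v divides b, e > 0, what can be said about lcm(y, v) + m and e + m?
lcm(y, v) + m ≤ e + m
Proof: z = y and z divides e, so y divides e. Because b = a and a = e, b = e. From v divides b, v divides e. y divides e, so lcm(y, v) divides e. From e > 0, lcm(y, v) ≤ e. Then lcm(y, v) + m ≤ e + m.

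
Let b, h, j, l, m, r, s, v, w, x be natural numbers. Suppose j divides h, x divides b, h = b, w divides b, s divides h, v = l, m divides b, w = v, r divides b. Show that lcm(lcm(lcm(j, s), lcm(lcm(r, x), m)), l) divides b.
Since j divides h and s divides h, lcm(j, s) divides h. h = b, so lcm(j, s) divides b. r divides b and x divides b, therefore lcm(r, x) divides b. Since m divides b, lcm(lcm(r, x), m) divides b. lcm(j, s) divides b, so lcm(lcm(j, s), lcm(lcm(r, x), m)) divides b. w = v and v = l, therefore w = l. Since w divides b, l divides b. From lcm(lcm(j, s), lcm(lcm(r, x), m)) divides b, lcm(lcm(lcm(j, s), lcm(lcm(r, x), m)), l) divides b.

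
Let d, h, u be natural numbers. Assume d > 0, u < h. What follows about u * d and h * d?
u * d < h * d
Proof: Since u < h and d > 0, by multiplying by a positive, u * d < h * d.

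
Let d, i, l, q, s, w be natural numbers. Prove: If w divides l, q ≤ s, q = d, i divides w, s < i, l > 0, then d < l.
q ≤ s and s < i, hence q < i. q = d, so d < i. Since i divides w and w divides l, i divides l. Because l > 0, i ≤ l. Since d < i, d < l.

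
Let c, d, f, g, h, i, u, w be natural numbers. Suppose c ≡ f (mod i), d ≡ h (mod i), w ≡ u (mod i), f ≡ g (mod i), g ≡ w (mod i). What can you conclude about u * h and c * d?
u * h ≡ c * d (mod i)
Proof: c ≡ f (mod i) and f ≡ g (mod i), therefore c ≡ g (mod i). g ≡ w (mod i), so c ≡ w (mod i). Since w ≡ u (mod i), c ≡ u (mod i). Because d ≡ h (mod i), c * d ≡ u * h (mod i). Then u * h ≡ c * d (mod i).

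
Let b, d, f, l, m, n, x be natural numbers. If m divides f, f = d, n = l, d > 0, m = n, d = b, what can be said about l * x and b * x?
l * x ≤ b * x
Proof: From m = n and m divides f, n divides f. f = d, so n divides d. Since n = l, l divides d. d > 0, so l ≤ d. d = b, so l ≤ b. By multiplying by a non-negative, l * x ≤ b * x.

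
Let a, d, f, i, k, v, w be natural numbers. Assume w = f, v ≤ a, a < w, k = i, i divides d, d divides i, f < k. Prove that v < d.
v ≤ a and a < w, so v < w. Since w = f, v < f. Because i divides d and d divides i, i = d. k = i, so k = d. f < k, so f < d. v < f, so v < d.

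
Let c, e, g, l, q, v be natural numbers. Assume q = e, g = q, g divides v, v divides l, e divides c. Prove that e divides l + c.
Because g = q and q = e, g = e. Since g divides v and v divides l, g divides l. Since g = e, e divides l. Since e divides c, e divides l + c.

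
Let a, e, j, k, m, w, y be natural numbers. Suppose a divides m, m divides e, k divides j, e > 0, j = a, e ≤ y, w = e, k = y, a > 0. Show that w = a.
j = a and k divides j, hence k divides a. Since k = y, y divides a. From a > 0, y ≤ a. e ≤ y, so e ≤ a. a divides m and m divides e, so a divides e. e > 0, so a ≤ e. Since e ≤ a, e = a. Since w = e, w = a.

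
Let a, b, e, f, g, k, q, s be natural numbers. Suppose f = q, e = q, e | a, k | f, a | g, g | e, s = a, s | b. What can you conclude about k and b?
k | b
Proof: f = q and k | f, thus k | q. a | g and g | e, hence a | e. e | a, so a = e. From s = a, s = e. Since e = q, s = q. s | b, so q | b. Because k | q, k | b.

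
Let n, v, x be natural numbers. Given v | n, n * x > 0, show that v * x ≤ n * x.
v | n, so v * x | n * x. n * x > 0, so v * x ≤ n * x.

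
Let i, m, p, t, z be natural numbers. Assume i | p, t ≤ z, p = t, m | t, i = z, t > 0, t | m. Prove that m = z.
Since m | t and t | m, m = t. i = z and i | p, thus z | p. Since p = t, z | t. t > 0, so z ≤ t. t ≤ z, so t = z. m = t, so m = z.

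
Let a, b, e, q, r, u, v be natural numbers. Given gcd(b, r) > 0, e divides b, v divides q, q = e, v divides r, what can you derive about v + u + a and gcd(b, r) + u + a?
v + u + a ≤ gcd(b, r) + u + a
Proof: q = e and v divides q, hence v divides e. e divides b, so v divides b. v divides r, so v divides gcd(b, r). gcd(b, r) > 0, so v ≤ gcd(b, r). Then v + u ≤ gcd(b, r) + u. Then v + u + a ≤ gcd(b, r) + u + a.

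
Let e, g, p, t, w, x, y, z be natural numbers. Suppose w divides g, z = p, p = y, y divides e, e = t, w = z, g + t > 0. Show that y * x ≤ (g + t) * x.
From w = z and z = p, w = p. Since w divides g, p divides g. p = y, so y divides g. e = t and y divides e, so y divides t. From y divides g, y divides g + t. Since g + t > 0, y ≤ g + t. By multiplying by a non-negative, y * x ≤ (g + t) * x.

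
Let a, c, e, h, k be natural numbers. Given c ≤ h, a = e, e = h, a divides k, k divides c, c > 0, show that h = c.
a = e and e = h, hence a = h. a divides k, so h divides k. k divides c, so h divides c. Since c > 0, h ≤ c. c ≤ h, so c = h. Then h = c.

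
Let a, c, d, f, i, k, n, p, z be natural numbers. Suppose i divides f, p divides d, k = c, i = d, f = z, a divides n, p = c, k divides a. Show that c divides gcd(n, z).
k = c and k divides a, hence c divides a. a divides n, so c divides n. p = c and p divides d, thus c divides d. i = d and i divides f, therefore d divides f. Since f = z, d divides z. Since c divides d, c divides z. c divides n, so c divides gcd(n, z).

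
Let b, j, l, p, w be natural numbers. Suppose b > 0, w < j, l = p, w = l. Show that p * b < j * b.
w = l and w < j, therefore l < j. Since l = p, p < j. b > 0, so p * b < j * b.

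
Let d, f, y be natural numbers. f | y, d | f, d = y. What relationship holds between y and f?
y = f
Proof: Since d = y and d | f, y | f. f | y, so y = f.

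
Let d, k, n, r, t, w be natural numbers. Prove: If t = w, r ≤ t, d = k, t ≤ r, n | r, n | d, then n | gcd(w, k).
r ≤ t and t ≤ r, hence r = t. t = w, so r = w. From n | r, n | w. Because d = k and n | d, n | k. n | w, so n | gcd(w, k).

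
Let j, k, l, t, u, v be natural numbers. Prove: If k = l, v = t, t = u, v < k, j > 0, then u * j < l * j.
v = t and t = u, so v = u. v < k, so u < k. k = l, so u < l. Combining with j > 0, by multiplying by a positive, u * j < l * j.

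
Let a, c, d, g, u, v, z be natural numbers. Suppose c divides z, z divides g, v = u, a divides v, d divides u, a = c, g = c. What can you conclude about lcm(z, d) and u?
lcm(z, d) divides u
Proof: Since g = c and z divides g, z divides c. c divides z, so c = z. From a = c, a = z. Since v = u and a divides v, a divides u. Since a = z, z divides u. Since d divides u, lcm(z, d) divides u.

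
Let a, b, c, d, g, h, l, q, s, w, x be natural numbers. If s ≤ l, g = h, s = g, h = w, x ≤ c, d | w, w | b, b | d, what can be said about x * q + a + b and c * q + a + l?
x * q + a + b ≤ c * q + a + l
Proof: Because x ≤ c, x * q ≤ c * q. Then x * q + a ≤ c * q + a. From b | d and d | w, b | w. Because w | b, w = b. h = w, so h = b. Because s = g and g = h, s = h. Since s ≤ l, h ≤ l. Since h = b, b ≤ l. Since x * q + a ≤ c * q + a, x * q + a + b ≤ c * q + a + l.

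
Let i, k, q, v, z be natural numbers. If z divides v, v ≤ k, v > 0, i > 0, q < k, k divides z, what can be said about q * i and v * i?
q * i < v * i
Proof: k divides z and z divides v, therefore k divides v. Since v > 0, k ≤ v. Since v ≤ k, k = v. q < k, so q < v. Since i > 0, by multiplying by a positive, q * i < v * i.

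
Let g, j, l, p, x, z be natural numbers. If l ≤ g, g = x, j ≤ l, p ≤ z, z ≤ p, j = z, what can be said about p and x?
p ≤ x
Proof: z ≤ p and p ≤ z, therefore z = p. Since j = z, j = p. j ≤ l, so p ≤ l. g = x and l ≤ g, therefore l ≤ x. Since p ≤ l, p ≤ x.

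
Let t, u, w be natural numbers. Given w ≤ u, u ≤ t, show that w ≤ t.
From w ≤ u and u ≤ t, by transitivity, w ≤ t.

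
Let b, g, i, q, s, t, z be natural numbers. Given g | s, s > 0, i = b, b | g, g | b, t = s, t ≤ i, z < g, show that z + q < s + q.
g | s and s > 0, therefore g ≤ s. From b | g and g | b, b = g. i = b, so i = g. t = s and t ≤ i, so s ≤ i. i = g, so s ≤ g. Since g ≤ s, g = s. z < g, so z < s. Then z + q < s + q.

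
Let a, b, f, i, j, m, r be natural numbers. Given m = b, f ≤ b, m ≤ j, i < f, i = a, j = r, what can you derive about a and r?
a < r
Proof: From m = b and m ≤ j, b ≤ j. Because f ≤ b, f ≤ j. i < f, so i < j. Since i = a, a < j. Since j = r, a < r.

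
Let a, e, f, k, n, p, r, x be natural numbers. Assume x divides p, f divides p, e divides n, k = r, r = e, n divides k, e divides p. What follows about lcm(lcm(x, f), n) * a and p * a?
lcm(lcm(x, f), n) * a divides p * a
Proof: Since x divides p and f divides p, lcm(x, f) divides p. k = r and r = e, therefore k = e. n divides k, so n divides e. Because e divides n, e = n. Since e divides p, n divides p. lcm(x, f) divides p, so lcm(lcm(x, f), n) divides p. Then lcm(lcm(x, f), n) * a divides p * a.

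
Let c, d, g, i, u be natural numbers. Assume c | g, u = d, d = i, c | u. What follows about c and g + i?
c | g + i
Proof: Because u = d and c | u, c | d. Since d = i, c | i. c | g, so c | g + i.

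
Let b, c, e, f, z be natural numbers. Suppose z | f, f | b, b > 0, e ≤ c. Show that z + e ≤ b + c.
Because z | f and f | b, z | b. Since b > 0, z ≤ b. Since e ≤ c, z + e ≤ b + c.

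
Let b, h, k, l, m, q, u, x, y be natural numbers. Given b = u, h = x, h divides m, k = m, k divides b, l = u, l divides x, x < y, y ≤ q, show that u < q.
h = x and h divides m, therefore x divides m. k = m and k divides b, thus m divides b. Since x divides m, x divides b. Since b = u, x divides u. Because l = u and l divides x, u divides x. x divides u, so x = u. x < y, so u < y. y ≤ q, so u < q.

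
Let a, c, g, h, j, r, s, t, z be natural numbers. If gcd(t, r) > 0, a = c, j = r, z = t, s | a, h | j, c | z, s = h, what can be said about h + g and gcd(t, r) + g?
h + g ≤ gcd(t, r) + g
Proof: a = c and s | a, therefore s | c. c | z, so s | z. s = h, so h | z. z = t, so h | t. j = r and h | j, therefore h | r. h | t, so h | gcd(t, r). Since gcd(t, r) > 0, h ≤ gcd(t, r). Then h + g ≤ gcd(t, r) + g.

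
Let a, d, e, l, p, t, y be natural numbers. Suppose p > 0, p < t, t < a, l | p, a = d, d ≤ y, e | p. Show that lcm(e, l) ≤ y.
e | p and l | p, hence lcm(e, l) | p. p > 0, so lcm(e, l) ≤ p. a = d and t < a, therefore t < d. p < t, so p < d. d ≤ y, so p < y. lcm(e, l) ≤ p, so lcm(e, l) < y. Then lcm(e, l) ≤ y.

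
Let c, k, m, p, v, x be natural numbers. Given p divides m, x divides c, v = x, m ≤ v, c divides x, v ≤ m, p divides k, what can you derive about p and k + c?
p divides k + c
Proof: From m ≤ v and v ≤ m, m = v. Since v = x, m = x. Since x divides c and c divides x, x = c. m = x, so m = c. p divides m, so p divides c. Since p divides k, p divides k + c.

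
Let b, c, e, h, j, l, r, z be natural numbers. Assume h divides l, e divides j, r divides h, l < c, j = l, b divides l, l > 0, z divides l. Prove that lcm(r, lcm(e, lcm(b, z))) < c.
r divides h and h divides l, thus r divides l. j = l and e divides j, therefore e divides l. b divides l and z divides l, thus lcm(b, z) divides l. e divides l, so lcm(e, lcm(b, z)) divides l. r divides l, so lcm(r, lcm(e, lcm(b, z))) divides l. Since l > 0, lcm(r, lcm(e, lcm(b, z))) ≤ l. Since l < c, lcm(r, lcm(e, lcm(b, z))) < c.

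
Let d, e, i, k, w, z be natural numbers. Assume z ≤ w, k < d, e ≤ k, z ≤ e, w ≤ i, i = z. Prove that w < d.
i = z and w ≤ i, thus w ≤ z. Because z ≤ w, z = w. z ≤ e and e ≤ k, hence z ≤ k. Since z = w, w ≤ k. Since k < d, w < d.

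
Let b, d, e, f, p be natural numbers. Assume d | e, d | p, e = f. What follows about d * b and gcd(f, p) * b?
d * b | gcd(f, p) * b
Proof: e = f and d | e, so d | f. d | p, so d | gcd(f, p). Then d * b | gcd(f, p) * b.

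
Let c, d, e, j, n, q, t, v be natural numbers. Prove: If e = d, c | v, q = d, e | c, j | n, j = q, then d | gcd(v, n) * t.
Since e = d and e | c, d | c. c | v, so d | v. j = q and q = d, thus j = d. Since j | n, d | n. Since d | v, d | gcd(v, n). Then d | gcd(v, n) * t.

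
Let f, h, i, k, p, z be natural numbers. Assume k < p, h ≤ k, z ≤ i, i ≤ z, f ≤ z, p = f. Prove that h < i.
From p = f and k < p, k < f. From h ≤ k, h < f. z ≤ i and i ≤ z, hence z = i. From f ≤ z, f ≤ i. Since h < f, h < i.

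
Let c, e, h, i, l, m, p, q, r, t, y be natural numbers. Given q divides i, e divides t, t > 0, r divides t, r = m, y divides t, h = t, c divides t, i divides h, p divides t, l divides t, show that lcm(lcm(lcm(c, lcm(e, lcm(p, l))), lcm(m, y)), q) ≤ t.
p divides t and l divides t, so lcm(p, l) divides t. Since e divides t, lcm(e, lcm(p, l)) divides t. c divides t, so lcm(c, lcm(e, lcm(p, l))) divides t. From r = m and r divides t, m divides t. y divides t, so lcm(m, y) divides t. lcm(c, lcm(e, lcm(p, l))) divides t, so lcm(lcm(c, lcm(e, lcm(p, l))), lcm(m, y)) divides t. From h = t and i divides h, i divides t. Because q divides i, q divides t. From lcm(lcm(c, lcm(e, lcm(p, l))), lcm(m, y)) divides t, lcm(lcm(lcm(c, lcm(e, lcm(p, l))), lcm(m, y)), q) divides t. t > 0, so lcm(lcm(lcm(c, lcm(e, lcm(p, l))), lcm(m, y)), q) ≤ t.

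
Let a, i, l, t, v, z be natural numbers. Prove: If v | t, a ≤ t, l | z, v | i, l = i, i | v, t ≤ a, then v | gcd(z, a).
i | v and v | i, therefore i = v. Since l = i, l = v. Since l | z, v | z. Because t ≤ a and a ≤ t, t = a. v | t, so v | a. v | z, so v | gcd(z, a).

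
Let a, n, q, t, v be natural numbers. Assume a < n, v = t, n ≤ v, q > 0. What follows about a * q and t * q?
a * q < t * q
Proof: v = t and n ≤ v, thus n ≤ t. Since a < n, a < t. Since q > 0, by multiplying by a positive, a * q < t * q.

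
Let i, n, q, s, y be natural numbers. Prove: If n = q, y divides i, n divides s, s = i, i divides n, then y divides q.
s = i and n divides s, hence n divides i. From i divides n, i = n. Since n = q, i = q. y divides i, so y divides q.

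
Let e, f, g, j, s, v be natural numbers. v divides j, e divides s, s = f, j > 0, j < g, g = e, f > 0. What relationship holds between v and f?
v < f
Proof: From v divides j and j > 0, v ≤ j. g = e and j < g, hence j < e. s = f and e divides s, therefore e divides f. f > 0, so e ≤ f. j < e, so j < f. v ≤ j, so v < f.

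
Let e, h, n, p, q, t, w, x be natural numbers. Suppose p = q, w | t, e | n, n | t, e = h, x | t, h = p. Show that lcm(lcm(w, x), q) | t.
w | t and x | t, therefore lcm(w, x) | t. Since e = h and h = p, e = p. p = q, so e = q. From e | n and n | t, e | t. e = q, so q | t. lcm(w, x) | t, so lcm(lcm(w, x), q) | t.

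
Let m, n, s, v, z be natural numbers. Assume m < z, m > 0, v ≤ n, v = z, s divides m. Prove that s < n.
From s divides m and m > 0, s ≤ m. From v = z and v ≤ n, z ≤ n. m < z, so m < n. Since s ≤ m, s < n.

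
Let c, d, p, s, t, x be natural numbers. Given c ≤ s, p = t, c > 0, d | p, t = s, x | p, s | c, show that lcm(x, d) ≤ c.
From s | c and c > 0, s ≤ c. c ≤ s, so s = c. p = t and t = s, thus p = s. x | p and d | p, hence lcm(x, d) | p. Since p = s, lcm(x, d) | s. From s = c, lcm(x, d) | c. Because c > 0, lcm(x, d) ≤ c.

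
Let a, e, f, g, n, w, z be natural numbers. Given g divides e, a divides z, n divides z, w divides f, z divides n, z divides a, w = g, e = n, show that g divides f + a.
Because w = g and w divides f, g divides f. Since n divides z and z divides n, n = z. Because z divides a and a divides z, z = a. n = z, so n = a. From e = n and g divides e, g divides n. n = a, so g divides a. Since g divides f, g divides f + a.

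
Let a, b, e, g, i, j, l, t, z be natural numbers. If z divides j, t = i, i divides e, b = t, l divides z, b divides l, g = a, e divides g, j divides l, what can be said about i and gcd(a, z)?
i divides gcd(a, z)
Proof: g = a and e divides g, thus e divides a. Since i divides e, i divides a. z divides j and j divides l, hence z divides l. l divides z, so l = z. Because b = t and t = i, b = i. b divides l, so i divides l. l = z, so i divides z. From i divides a, i divides gcd(a, z).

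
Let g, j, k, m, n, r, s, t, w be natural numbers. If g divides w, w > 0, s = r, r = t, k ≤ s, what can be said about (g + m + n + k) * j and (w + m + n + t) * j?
(g + m + n + k) * j ≤ (w + m + n + t) * j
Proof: Since g divides w and w > 0, g ≤ w. Then g + m ≤ w + m. Then g + m + n ≤ w + m + n. s = r and r = t, hence s = t. Since k ≤ s, k ≤ t. g + m + n ≤ w + m + n, so g + m + n + k ≤ w + m + n + t. By multiplying by a non-negative, (g + m + n + k) * j ≤ (w + m + n + t) * j.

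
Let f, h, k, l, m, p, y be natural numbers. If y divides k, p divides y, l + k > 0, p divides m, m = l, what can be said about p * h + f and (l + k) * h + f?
p * h + f ≤ (l + k) * h + f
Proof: Because m = l and p divides m, p divides l. Because p divides y and y divides k, p divides k. p divides l, so p divides l + k. Since l + k > 0, p ≤ l + k. By multiplying by a non-negative, p * h ≤ (l + k) * h. Then p * h + f ≤ (l + k) * h + f.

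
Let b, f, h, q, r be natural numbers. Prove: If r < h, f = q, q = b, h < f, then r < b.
From f = q and q = b, f = b. h < f, so h < b. Since r < h, r < b.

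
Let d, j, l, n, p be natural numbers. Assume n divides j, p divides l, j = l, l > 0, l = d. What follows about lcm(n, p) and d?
lcm(n, p) ≤ d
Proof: j = l and n divides j, so n divides l. Since p divides l, lcm(n, p) divides l. Because l > 0, lcm(n, p) ≤ l. l = d, so lcm(n, p) ≤ d.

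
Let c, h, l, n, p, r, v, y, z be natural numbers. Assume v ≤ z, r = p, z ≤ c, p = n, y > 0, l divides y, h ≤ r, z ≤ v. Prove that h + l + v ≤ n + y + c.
Since r = p and p = n, r = n. Since h ≤ r, h ≤ n. l divides y and y > 0, thus l ≤ y. z ≤ v and v ≤ z, thus z = v. Since z ≤ c, v ≤ c. l ≤ y, so l + v ≤ y + c. Since h ≤ n, h + l + v ≤ n + y + c.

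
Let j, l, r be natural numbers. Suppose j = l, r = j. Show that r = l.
r = j and j = l. By transitivity, r = l.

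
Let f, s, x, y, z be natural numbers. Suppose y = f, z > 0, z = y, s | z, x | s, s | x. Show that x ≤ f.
z = y and y = f, so z = f. s | x and x | s, hence s = x. s | z and z > 0, so s ≤ z. s = x, so x ≤ z. z = f, so x ≤ f.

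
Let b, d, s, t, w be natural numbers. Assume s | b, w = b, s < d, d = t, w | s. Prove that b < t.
Since w = b and w | s, b | s. From s | b, s = b. d = t and s < d, therefore s < t. s = b, so b < t.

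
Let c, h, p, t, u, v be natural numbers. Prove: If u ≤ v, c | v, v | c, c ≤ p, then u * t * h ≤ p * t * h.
c | v and v | c, so c = v. From c ≤ p, v ≤ p. Since u ≤ v, u ≤ p. Then u * t ≤ p * t. Then u * t * h ≤ p * t * h.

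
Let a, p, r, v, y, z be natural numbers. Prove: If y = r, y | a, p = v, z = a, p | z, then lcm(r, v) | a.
y = r and y | a, so r | a. z = a and p | z, thus p | a. Because p = v, v | a. r | a, so lcm(r, v) | a.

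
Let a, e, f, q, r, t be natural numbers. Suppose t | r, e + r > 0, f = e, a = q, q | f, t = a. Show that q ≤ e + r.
f = e and q | f, hence q | e. t = a and a = q, hence t = q. t | r, so q | r. q | e, so q | e + r. e + r > 0, so q ≤ e + r.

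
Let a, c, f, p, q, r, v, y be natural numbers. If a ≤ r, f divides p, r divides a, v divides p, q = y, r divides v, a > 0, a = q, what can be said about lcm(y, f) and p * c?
lcm(y, f) divides p * c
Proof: r divides a and a > 0, so r ≤ a. Since a ≤ r, r = a. a = q, so r = q. From q = y, r = y. r divides v and v divides p, therefore r divides p. From r = y, y divides p. Since f divides p, lcm(y, f) divides p. Then lcm(y, f) divides p * c.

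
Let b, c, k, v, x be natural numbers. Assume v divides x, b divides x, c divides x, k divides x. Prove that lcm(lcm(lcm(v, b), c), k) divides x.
v divides x and b divides x, hence lcm(v, b) divides x. c divides x, so lcm(lcm(v, b), c) divides x. Since k divides x, lcm(lcm(lcm(v, b), c), k) divides x.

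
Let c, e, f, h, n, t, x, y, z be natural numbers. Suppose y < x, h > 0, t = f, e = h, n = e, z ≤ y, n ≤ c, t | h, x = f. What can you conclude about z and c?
z < c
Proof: x = f and y < x, therefore y < f. z ≤ y, so z < f. t = f and t | h, therefore f | h. Since h > 0, f ≤ h. n = e and e = h, hence n = h. Since n ≤ c, h ≤ c. f ≤ h, so f ≤ c. z < f, so z < c.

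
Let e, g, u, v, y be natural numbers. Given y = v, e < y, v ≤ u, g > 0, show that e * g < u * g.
From y = v and e < y, e < v. Since v ≤ u, e < u. Since g > 0, e * g < u * g.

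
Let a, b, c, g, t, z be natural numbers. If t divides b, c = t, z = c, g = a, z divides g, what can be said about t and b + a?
t divides b + a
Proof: g = a and z divides g, so z divides a. z = c, so c divides a. c = t, so t divides a. Because t divides b, t divides b + a.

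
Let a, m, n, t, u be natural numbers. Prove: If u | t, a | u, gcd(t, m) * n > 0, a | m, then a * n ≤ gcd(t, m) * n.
a | u and u | t, thus a | t. Since a | m, a | gcd(t, m). Then a * n | gcd(t, m) * n. From gcd(t, m) * n > 0, a * n ≤ gcd(t, m) * n.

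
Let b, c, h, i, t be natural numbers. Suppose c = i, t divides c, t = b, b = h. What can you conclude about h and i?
h divides i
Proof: t = b and b = h, thus t = h. From c = i and t divides c, t divides i. t = h, so h divides i.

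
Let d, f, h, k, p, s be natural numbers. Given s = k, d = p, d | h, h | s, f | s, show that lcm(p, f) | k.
d = p and d | h, therefore p | h. Since h | s, p | s. f | s, so lcm(p, f) | s. s = k, so lcm(p, f) | k.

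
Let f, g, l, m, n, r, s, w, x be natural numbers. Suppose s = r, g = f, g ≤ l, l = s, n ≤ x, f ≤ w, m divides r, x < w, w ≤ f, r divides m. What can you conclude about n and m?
n < m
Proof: r divides m and m divides r, therefore r = m. Since w ≤ f and f ≤ w, w = f. n ≤ x and x < w, hence n < w. Since w = f, n < f. l = s and s = r, thus l = r. g = f and g ≤ l, so f ≤ l. Since l = r, f ≤ r. Since n < f, n < r. Since r = m, n < m.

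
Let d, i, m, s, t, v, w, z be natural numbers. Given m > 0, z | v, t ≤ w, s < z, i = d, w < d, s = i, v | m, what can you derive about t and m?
t < m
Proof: Since t ≤ w and w < d, t < d. From s = i and i = d, s = d. Because s < z, d < z. Since z | v and v | m, z | m. Since m > 0, z ≤ m. Since d < z, d < m. Since t < d, t < m.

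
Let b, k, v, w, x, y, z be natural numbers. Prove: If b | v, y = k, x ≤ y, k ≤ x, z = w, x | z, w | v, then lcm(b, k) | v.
From y = k and x ≤ y, x ≤ k. k ≤ x, so x = k. Since z = w and x | z, x | w. Since w | v, x | v. Since x = k, k | v. b | v, so lcm(b, k) | v.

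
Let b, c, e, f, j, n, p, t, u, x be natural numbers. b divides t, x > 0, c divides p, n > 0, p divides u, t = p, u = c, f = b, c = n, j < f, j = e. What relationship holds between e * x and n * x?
e * x < n * x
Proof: From f = b and j < f, j < b. u = c and p divides u, thus p divides c. c divides p, so p = c. t = p, so t = c. Since c = n, t = n. From b divides t, b divides n. Since n > 0, b ≤ n. Since j < b, j < n. j = e, so e < n. Since x > 0, by multiplying by a positive, e * x < n * x.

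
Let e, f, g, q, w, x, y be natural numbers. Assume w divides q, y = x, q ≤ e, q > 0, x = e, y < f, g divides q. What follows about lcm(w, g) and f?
lcm(w, g) < f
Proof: Since w divides q and g divides q, lcm(w, g) divides q. Because q > 0, lcm(w, g) ≤ q. q ≤ e, so lcm(w, g) ≤ e. y = x and x = e, hence y = e. Since y < f, e < f. From lcm(w, g) ≤ e, lcm(w, g) < f.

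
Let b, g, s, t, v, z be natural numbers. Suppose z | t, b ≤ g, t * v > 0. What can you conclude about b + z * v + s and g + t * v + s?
b + z * v + s ≤ g + t * v + s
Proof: From z | t, z * v | t * v. Because t * v > 0, z * v ≤ t * v. Since b ≤ g, b + z * v ≤ g + t * v. Then b + z * v + s ≤ g + t * v + s.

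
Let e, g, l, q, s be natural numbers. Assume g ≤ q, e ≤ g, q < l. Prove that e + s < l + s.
Since e ≤ g and g ≤ q, e ≤ q. Since q < l, e < l. Then e + s < l + s.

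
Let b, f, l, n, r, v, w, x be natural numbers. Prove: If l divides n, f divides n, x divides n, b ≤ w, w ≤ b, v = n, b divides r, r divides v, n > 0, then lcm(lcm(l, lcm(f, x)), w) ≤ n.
From f divides n and x divides n, lcm(f, x) divides n. l divides n, so lcm(l, lcm(f, x)) divides n. b ≤ w and w ≤ b, so b = w. Since b divides r and r divides v, b divides v. Since v = n, b divides n. Because b = w, w divides n. From lcm(l, lcm(f, x)) divides n, lcm(lcm(l, lcm(f, x)), w) divides n. Since n > 0, lcm(lcm(l, lcm(f, x)), w) ≤ n.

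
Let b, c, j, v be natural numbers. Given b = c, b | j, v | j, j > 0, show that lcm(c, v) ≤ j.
Since b = c and b | j, c | j. Since v | j, lcm(c, v) | j. Since j > 0, lcm(c, v) ≤ j.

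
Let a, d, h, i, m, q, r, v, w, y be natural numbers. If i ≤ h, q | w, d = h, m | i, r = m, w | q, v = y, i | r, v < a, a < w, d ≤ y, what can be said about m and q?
m < q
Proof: Because r = m and i | r, i | m. m | i, so i = m. Since i ≤ h, m ≤ h. w | q and q | w, thus w = q. v = y and v < a, thus y < a. d ≤ y, so d < a. From a < w, d < w. w = q, so d < q. From d = h, h < q. Since m ≤ h, m < q.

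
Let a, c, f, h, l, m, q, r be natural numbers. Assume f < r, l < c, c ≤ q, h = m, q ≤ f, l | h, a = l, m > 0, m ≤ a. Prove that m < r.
h = m and l | h, therefore l | m. Since m > 0, l ≤ m. a = l and m ≤ a, thus m ≤ l. l ≤ m, so l = m. c ≤ q and q ≤ f, thus c ≤ f. l < c, so l < f. From f < r, l < r. l = m, so m < r.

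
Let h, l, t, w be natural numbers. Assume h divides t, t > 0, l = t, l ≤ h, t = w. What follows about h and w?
h = w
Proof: h divides t and t > 0, hence h ≤ t. l = t and l ≤ h, thus t ≤ h. Because h ≤ t, h = t. Since t = w, h = w.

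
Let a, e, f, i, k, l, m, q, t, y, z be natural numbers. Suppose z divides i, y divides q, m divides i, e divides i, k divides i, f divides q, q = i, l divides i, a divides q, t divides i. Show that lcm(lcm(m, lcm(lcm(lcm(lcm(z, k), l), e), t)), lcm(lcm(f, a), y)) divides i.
Since z divides i and k divides i, lcm(z, k) divides i. Since l divides i, lcm(lcm(z, k), l) divides i. e divides i, so lcm(lcm(lcm(z, k), l), e) divides i. From t divides i, lcm(lcm(lcm(lcm(z, k), l), e), t) divides i. m divides i, so lcm(m, lcm(lcm(lcm(lcm(z, k), l), e), t)) divides i. Because f divides q and a divides q, lcm(f, a) divides q. y divides q, so lcm(lcm(f, a), y) divides q. Since q = i, lcm(lcm(f, a), y) divides i. Since lcm(m, lcm(lcm(lcm(lcm(z, k), l), e), t)) divides i, lcm(lcm(m, lcm(lcm(lcm(lcm(z, k), l), e), t)), lcm(lcm(f, a), y)) divides i.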